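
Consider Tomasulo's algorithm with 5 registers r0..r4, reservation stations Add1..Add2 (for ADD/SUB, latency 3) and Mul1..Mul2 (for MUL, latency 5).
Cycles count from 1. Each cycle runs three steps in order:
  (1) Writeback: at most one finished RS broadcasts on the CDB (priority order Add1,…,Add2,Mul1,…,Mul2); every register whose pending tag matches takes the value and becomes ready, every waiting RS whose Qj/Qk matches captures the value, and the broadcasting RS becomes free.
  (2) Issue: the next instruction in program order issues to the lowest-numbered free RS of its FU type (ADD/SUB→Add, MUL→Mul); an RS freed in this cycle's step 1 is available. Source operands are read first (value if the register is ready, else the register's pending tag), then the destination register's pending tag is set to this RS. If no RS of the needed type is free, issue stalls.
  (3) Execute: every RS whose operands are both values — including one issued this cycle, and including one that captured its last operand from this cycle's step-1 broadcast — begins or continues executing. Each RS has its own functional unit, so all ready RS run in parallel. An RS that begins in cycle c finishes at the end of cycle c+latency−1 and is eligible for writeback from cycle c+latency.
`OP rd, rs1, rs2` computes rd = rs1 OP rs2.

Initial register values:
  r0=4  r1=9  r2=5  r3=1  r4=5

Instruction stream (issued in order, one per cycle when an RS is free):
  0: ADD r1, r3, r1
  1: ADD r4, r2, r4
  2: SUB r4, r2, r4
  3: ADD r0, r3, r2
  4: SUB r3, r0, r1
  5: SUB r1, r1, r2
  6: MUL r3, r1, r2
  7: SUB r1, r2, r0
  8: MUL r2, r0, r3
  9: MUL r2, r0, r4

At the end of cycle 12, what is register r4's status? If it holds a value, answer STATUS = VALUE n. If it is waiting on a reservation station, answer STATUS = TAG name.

STATUS = VALUE -5

cycle 1: issue ADD r1<-Add1 // r0:4,r1:Add1,r2:5,r3:1,r4:5
cycle 2: issue ADD r4<-Add2 // r0:4,r1:Add1,r2:5,r3:1,r4:Add2
cycle 3: stall // r0:4,r1:Add1,r2:5,r3:1,r4:Add2
cycle 4: CDB Add1=10; issue SUB r4<-Add1 // r0:4,r1:10,r2:5,r3:1,r4:Add1
cycle 5: CDB Add2=10; issue ADD r0<-Add2 // r0:Add2,r1:10,r2:5,r3:1,r4:Add1
cycle 6: stall // r0:Add2,r1:10,r2:5,r3:1,r4:Add1
cycle 7: stall // r0:Add2,r1:10,r2:5,r3:1,r4:Add1
cycle 8: CDB Add1=-5; issue SUB r3<-Add1 // r0:Add2,r1:10,r2:5,r3:Add1,r4:-5
cycle 9: CDB Add2=6; issue SUB r1<-Add2 // r0:6,r1:Add2,r2:5,r3:Add1,r4:-5
cycle 10: issue MUL r3<-Mul1 // r0:6,r1:Add2,r2:5,r3:Mul1,r4:-5
cycle 11: stall // r0:6,r1:Add2,r2:5,r3:Mul1,r4:-5
cycle 12: CDB Add1=-4; issue SUB r1<-Add1 // r0:6,r1:Add1,r2:5,r3:Mul1,r4:-5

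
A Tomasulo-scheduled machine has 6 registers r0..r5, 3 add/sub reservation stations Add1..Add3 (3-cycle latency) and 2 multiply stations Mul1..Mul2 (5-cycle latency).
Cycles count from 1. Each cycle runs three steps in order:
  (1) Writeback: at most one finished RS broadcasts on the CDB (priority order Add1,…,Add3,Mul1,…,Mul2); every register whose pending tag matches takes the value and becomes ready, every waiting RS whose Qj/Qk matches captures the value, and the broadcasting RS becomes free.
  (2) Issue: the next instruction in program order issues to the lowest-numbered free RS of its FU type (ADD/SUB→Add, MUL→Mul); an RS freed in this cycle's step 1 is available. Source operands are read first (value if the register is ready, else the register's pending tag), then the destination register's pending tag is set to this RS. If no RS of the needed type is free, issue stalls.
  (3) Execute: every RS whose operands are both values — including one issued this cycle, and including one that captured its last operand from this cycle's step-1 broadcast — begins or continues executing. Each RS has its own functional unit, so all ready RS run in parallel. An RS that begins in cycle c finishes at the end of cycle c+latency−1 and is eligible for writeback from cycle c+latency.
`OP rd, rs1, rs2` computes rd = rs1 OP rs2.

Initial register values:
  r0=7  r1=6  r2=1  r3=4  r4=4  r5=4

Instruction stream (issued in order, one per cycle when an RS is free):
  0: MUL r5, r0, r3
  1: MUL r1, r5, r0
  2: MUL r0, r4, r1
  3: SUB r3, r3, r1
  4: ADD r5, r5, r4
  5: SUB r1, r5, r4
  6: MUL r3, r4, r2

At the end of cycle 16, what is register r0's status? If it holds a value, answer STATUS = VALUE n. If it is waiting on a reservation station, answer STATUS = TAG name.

STATUS = TAG Mul1

cycle 1: issue MUL r5<-Mul1 // r0:7,r1:6,r2:1,r3:4,r4:4,r5:Mul1
cycle 2: issue MUL r1<-Mul2 // r0:7,r1:Mul2,r2:1,r3:4,r4:4,r5:Mul1
cycle 3: stall // r0:7,r1:Mul2,r2:1,r3:4,r4:4,r5:Mul1
cycle 4: stall // r0:7,r1:Mul2,r2:1,r3:4,r4:4,r5:Mul1
cycle 5: stall // r0:7,r1:Mul2,r2:1,r3:4,r4:4,r5:Mul1
cycle 6: CDB Mul1=28; issue MUL r0<-Mul1 // r0:Mul1,r1:Mul2,r2:1,r3:4,r4:4,r5:28
cycle 7: issue SUB r3<-Add1 // r0:Mul1,r1:Mul2,r2:1,r3:Add1,r4:4,r5:28
cycle 8: issue ADD r5<-Add2 // r0:Mul1,r1:Mul2,r2:1,r3:Add1,r4:4,r5:Add2
cycle 9: issue SUB r1<-Add3 // r0:Mul1,r1:Add3,r2:1,r3:Add1,r4:4,r5:Add2
cycle 10: stall // r0:Mul1,r1:Add3,r2:1,r3:Add1,r4:4,r5:Add2
cycle 11: CDB Add2=32; stall // r0:Mul1,r1:Add3,r2:1,r3:Add1,r4:4,r5:32
cycle 12: CDB Mul2=196; issue MUL r3<-Mul2 // r0:Mul1,r1:Add3,r2:1,r3:Mul2,r4:4,r5:32
cycle 13: - // r0:Mul1,r1:Add3,r2:1,r3:Mul2,r4:4,r5:32
cycle 14: CDB Add3=28 // r0:Mul1,r1:28,r2:1,r3:Mul2,r4:4,r5:32
cycle 15: CDB Add1=-192 // r0:Mul1,r1:28,r2:1,r3:Mul2,r4:4,r5:32
cycle 16: - // r0:Mul1,r1:28,r2:1,r3:Mul2,r4:4,r5:32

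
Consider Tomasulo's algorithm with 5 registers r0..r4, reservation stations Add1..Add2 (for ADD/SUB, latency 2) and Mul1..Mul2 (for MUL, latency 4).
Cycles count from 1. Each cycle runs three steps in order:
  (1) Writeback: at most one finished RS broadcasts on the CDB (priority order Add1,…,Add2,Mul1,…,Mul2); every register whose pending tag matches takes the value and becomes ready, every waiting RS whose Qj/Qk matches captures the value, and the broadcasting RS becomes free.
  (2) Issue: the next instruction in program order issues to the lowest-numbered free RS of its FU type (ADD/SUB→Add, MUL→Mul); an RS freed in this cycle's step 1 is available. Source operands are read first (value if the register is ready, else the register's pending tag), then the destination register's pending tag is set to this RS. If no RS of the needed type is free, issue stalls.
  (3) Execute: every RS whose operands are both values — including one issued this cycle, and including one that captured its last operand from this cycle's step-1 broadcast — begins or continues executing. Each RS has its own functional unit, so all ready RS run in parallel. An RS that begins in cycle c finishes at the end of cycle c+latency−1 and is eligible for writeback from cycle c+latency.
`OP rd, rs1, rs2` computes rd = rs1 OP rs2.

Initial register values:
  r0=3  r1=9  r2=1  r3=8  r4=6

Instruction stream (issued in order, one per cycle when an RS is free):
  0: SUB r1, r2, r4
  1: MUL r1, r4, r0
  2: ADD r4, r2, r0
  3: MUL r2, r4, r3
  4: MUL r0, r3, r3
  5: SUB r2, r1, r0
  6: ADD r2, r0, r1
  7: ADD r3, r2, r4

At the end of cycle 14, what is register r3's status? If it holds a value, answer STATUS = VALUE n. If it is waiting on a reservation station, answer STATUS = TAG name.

cycle 1: issue SUB r1<-Add1 // r0:3,r1:Add1,r2:1,r3:8,r4:6
cycle 2: issue MUL r1<-Mul1 // r0:3,r1:Mul1,r2:1,r3:8,r4:6
cycle 3: CDB Add1=-5; issue ADD r4<-Add1 // r0:3,r1:Mul1,r2:1,r3:8,r4:Add1
cycle 4: issue MUL r2<-Mul2 // r0:3,r1:Mul1,r2:Mul2,r3:8,r4:Add1
cycle 5: CDB Add1=4; stall // r0:3,r1:Mul1,r2:Mul2,r3:8,r4:4
cycle 6: CDB Mul1=18; issue MUL r0<-Mul1 // r0:Mul1,r1:18,r2:Mul2,r3:8,r4:4
cycle 7: issue SUB r2<-Add1 // r0:Mul1,r1:18,r2:Add1,r3:8,r4:4
cycle 8: issue ADD r2<-Add2 // r0:Mul1,r1:18,r2:Add2,r3:8,r4:4
cycle 9: CDB Mul2=32; stall // r0:Mul1,r1:18,r2:Add2,r3:8,r4:4
cycle 10: CDB Mul1=64; stall // r0:64,r1:18,r2:Add2,r3:8,r4:4
cycle 11: stall // r0:64,r1:18,r2:Add2,r3:8,r4:4
cycle 12: CDB Add1=-46; issue ADD r3<-Add1 // r0:64,r1:18,r2:Add2,r3:Add1,r4:4
cycle 13: CDB Add2=82 // r0:64,r1:18,r2:82,r3:Add1,r4:4
cycle 14: - // r0:64,r1:18,r2:82,r3:Add1,r4:4

STATUS = TAG Add1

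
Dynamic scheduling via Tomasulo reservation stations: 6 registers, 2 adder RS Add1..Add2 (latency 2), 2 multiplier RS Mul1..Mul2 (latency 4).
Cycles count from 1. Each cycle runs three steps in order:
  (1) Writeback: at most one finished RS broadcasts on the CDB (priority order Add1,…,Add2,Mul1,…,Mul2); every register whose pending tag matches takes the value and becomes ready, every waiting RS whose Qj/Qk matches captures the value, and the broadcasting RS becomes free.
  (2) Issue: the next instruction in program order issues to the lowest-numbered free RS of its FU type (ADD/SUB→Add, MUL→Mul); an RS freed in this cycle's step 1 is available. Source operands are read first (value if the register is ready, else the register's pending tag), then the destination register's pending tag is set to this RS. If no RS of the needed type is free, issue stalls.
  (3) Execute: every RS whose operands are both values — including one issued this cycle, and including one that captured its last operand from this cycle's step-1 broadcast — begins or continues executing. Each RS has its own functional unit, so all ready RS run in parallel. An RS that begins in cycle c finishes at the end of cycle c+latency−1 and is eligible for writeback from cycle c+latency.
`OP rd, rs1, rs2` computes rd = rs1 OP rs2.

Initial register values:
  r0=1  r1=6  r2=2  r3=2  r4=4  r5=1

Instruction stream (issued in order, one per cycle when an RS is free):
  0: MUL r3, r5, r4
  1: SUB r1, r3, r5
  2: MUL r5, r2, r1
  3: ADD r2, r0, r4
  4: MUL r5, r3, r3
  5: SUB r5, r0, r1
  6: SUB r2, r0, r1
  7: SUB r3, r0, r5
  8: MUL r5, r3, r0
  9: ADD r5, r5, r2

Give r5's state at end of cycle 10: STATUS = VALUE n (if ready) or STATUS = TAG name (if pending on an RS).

cycle 1: issue MUL r3<-Mul1 // r0:1,r1:6,r2:2,r3:Mul1,r4:4,r5:1
cycle 2: issue SUB r1<-Add1 // r0:1,r1:Add1,r2:2,r3:Mul1,r4:4,r5:1
cycle 3: issue MUL r5<-Mul2 // r0:1,r1:Add1,r2:2,r3:Mul1,r4:4,r5:Mul2
cycle 4: issue ADD r2<-Add2 // r0:1,r1:Add1,r2:Add2,r3:Mul1,r4:4,r5:Mul2
cycle 5: CDB Mul1=4; issue MUL r5<-Mul1 // r0:1,r1:Add1,r2:Add2,r3:4,r4:4,r5:Mul1
cycle 6: CDB Add2=5; issue SUB r5<-Add2 // r0:1,r1:Add1,r2:5,r3:4,r4:4,r5:Add2
cycle 7: CDB Add1=3; issue SUB r2<-Add1 // r0:1,r1:3,r2:Add1,r3:4,r4:4,r5:Add2
cycle 8: stall // r0:1,r1:3,r2:Add1,r3:4,r4:4,r5:Add2
cycle 9: CDB Add1=-2; issue SUB r3<-Add1 // r0:1,r1:3,r2:-2,r3:Add1,r4:4,r5:Add2
cycle 10: CDB Add2=-2; stall // r0:1,r1:3,r2:-2,r3:Add1,r4:4,r5:-2

STATUS = VALUE -2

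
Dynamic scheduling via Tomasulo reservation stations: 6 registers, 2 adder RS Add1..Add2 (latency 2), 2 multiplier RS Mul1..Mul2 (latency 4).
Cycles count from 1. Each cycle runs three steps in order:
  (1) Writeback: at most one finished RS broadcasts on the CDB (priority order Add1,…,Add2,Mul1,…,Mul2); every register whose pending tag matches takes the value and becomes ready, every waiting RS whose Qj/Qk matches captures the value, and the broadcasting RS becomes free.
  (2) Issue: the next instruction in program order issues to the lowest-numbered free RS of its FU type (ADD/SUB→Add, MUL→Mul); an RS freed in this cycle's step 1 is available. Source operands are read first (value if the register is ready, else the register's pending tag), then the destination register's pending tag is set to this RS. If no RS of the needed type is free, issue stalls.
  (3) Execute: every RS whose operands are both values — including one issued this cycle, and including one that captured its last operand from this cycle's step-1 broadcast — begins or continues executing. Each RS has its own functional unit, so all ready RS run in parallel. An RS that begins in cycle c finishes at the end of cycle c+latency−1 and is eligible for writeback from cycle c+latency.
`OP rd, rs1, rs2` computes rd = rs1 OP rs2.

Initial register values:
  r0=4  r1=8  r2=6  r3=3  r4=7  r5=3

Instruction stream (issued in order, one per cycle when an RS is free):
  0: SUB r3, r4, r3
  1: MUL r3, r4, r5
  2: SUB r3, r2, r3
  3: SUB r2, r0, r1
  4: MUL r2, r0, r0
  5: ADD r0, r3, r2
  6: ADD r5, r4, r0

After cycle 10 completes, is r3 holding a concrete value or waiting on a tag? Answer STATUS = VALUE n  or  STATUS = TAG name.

STATUS = VALUE -15

  c1: issue SUB r3<-Add1  regs: r0:4,r1:8,r2:6,r3:Add1,r4:7,r5:3
  c2: issue MUL r3<-Mul1  regs: r0:4,r1:8,r2:6,r3:Mul1,r4:7,r5:3
  c3: CDB Add1=4; issue SUB r3<-Add1  regs: r0:4,r1:8,r2:6,r3:Add1,r4:7,r5:3
  c4: issue SUB r2<-Add2  regs: r0:4,r1:8,r2:Add2,r3:Add1,r4:7,r5:3
  c5: issue MUL r2<-Mul2  regs: r0:4,r1:8,r2:Mul2,r3:Add1,r4:7,r5:3
  c6: CDB Add2=-4; issue ADD r0<-Add2  regs: r0:Add2,r1:8,r2:Mul2,r3:Add1,r4:7,r5:3
  c7: CDB Mul1=21; stall  regs: r0:Add2,r1:8,r2:Mul2,r3:Add1,r4:7,r5:3
  c8: stall  regs: r0:Add2,r1:8,r2:Mul2,r3:Add1,r4:7,r5:3
  c9: CDB Add1=-15; issue ADD r5<-Add1  regs: r0:Add2,r1:8,r2:Mul2,r3:-15,r4:7,r5:Add1
  c10: CDB Mul2=16  regs: r0:Add2,r1:8,r2:16,r3:-15,r4:7,r5:Add1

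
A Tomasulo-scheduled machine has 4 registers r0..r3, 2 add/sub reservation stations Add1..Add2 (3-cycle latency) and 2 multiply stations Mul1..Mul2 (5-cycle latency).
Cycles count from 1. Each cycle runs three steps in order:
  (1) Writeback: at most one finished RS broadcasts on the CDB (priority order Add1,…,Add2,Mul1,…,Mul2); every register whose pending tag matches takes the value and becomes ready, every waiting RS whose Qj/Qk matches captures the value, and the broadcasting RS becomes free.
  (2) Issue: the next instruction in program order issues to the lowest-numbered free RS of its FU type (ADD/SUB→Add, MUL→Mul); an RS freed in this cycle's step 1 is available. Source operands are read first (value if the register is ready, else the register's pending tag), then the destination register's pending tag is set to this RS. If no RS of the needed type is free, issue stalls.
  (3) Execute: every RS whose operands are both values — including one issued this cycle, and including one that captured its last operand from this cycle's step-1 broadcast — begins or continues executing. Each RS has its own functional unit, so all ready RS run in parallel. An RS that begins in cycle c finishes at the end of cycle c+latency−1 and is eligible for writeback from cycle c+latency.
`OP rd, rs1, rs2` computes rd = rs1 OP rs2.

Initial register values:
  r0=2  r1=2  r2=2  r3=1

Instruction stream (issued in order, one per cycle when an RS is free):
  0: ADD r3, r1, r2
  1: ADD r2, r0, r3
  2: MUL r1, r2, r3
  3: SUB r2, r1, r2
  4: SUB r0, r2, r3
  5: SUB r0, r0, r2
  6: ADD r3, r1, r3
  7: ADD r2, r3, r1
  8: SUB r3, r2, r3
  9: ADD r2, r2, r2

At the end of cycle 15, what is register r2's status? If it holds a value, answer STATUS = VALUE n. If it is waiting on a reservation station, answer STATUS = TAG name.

  c1: issue ADD r3<-Add1  regs: r0:2,r1:2,r2:2,r3:Add1
  c2: issue ADD r2<-Add2  regs: r0:2,r1:2,r2:Add2,r3:Add1
  c3: issue MUL r1<-Mul1  regs: r0:2,r1:Mul1,r2:Add2,r3:Add1
  c4: CDB Add1=4; issue SUB r2<-Add1  regs: r0:2,r1:Mul1,r2:Add1,r3:4
  c5: stall  regs: r0:2,r1:Mul1,r2:Add1,r3:4
  c6: stall  regs: r0:2,r1:Mul1,r2:Add1,r3:4
  c7: CDB Add2=6; issue SUB r0<-Add2  regs: r0:Add2,r1:Mul1,r2:Add1,r3:4
  c8: stall  regs: r0:Add2,r1:Mul1,r2:Add1,r3:4
  c9: stall  regs: r0:Add2,r1:Mul1,r2:Add1,r3:4
  c10: stall  regs: r0:Add2,r1:Mul1,r2:Add1,r3:4
  c11: stall  regs: r0:Add2,r1:Mul1,r2:Add1,r3:4
  c12: CDB Mul1=24; stall  regs: r0:Add2,r1:24,r2:Add1,r3:4
  c13: stall  regs: r0:Add2,r1:24,r2:Add1,r3:4
  c14: stall  regs: r0:Add2,r1:24,r2:Add1,r3:4
  c15: CDB Add1=18; issue SUB r0<-Add1  regs: r0:Add1,r1:24,r2:18,r3:4

STATUS = VALUE 18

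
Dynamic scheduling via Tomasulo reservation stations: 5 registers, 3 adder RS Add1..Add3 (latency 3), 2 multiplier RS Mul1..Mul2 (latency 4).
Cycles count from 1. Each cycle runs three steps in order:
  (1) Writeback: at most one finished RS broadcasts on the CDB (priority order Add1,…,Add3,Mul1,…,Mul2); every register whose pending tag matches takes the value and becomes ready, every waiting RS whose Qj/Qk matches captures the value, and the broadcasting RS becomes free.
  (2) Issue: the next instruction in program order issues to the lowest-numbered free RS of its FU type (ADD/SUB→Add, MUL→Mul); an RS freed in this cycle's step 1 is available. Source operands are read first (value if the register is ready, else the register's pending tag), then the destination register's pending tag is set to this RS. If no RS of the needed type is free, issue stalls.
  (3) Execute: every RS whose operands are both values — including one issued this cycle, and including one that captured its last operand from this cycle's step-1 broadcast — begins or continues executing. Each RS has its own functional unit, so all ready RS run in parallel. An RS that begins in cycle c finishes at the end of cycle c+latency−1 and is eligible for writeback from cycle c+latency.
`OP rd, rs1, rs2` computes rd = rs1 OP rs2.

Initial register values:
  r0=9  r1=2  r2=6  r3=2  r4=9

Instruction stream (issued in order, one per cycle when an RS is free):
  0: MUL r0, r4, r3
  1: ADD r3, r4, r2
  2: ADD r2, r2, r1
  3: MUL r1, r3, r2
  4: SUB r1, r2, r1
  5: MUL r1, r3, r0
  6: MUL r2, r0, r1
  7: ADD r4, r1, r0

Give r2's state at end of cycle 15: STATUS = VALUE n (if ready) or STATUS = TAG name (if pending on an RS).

STATUS = VALUE 4860

  c1: issue MUL r0<-Mul1  regs: r0:Mul1,r1:2,r2:6,r3:2,r4:9
  c2: issue ADD r3<-Add1  regs: r0:Mul1,r1:2,r2:6,r3:Add1,r4:9
  c3: issue ADD r2<-Add2  regs: r0:Mul1,r1:2,r2:Add2,r3:Add1,r4:9
  c4: issue MUL r1<-Mul2  regs: r0:Mul1,r1:Mul2,r2:Add2,r3:Add1,r4:9
  c5: CDB Add1=15; issue SUB r1<-Add1  regs: r0:Mul1,r1:Add1,r2:Add2,r3:15,r4:9
  c6: CDB Add2=8; stall  regs: r0:Mul1,r1:Add1,r2:8,r3:15,r4:9
  c7: CDB Mul1=18; issue MUL r1<-Mul1  regs: r0:18,r1:Mul1,r2:8,r3:15,r4:9
  c8: stall  regs: r0:18,r1:Mul1,r2:8,r3:15,r4:9
  c9: stall  regs: r0:18,r1:Mul1,r2:8,r3:15,r4:9
  c10: CDB Mul2=120; issue MUL r2<-Mul2  regs: r0:18,r1:Mul1,r2:Mul2,r3:15,r4:9
  c11: CDB Mul1=270; issue ADD r4<-Add2  regs: r0:18,r1:270,r2:Mul2,r3:15,r4:Add2
  c12: -  regs: r0:18,r1:270,r2:Mul2,r3:15,r4:Add2
  c13: CDB Add1=-112  regs: r0:18,r1:270,r2:Mul2,r3:15,r4:Add2
  c14: CDB Add2=288  regs: r0:18,r1:270,r2:Mul2,r3:15,r4:288
  c15: CDB Mul2=4860  regs: r0:18,r1:270,r2:4860,r3:15,r4:288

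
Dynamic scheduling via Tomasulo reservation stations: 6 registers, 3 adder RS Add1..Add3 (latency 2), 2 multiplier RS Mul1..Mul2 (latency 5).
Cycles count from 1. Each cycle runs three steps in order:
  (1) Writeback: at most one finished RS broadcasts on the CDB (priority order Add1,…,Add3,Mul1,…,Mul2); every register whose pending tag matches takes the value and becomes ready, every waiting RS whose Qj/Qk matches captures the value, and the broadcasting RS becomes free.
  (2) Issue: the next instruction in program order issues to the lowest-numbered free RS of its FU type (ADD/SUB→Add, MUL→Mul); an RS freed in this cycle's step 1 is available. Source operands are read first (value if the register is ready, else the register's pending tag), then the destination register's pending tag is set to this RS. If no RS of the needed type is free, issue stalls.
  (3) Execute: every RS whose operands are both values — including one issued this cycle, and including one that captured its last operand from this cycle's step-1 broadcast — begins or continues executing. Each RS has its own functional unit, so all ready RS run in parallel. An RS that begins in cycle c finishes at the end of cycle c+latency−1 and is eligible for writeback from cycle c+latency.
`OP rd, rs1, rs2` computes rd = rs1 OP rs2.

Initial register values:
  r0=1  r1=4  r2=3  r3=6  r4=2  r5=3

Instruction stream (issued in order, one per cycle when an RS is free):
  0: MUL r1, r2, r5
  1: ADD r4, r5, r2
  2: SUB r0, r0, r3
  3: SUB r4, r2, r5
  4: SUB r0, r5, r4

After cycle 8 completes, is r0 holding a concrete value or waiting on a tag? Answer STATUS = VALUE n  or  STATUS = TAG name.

STATUS = VALUE 3

cycle 1: issue MUL r1<-Mul1 // r0:1,r1:Mul1,r2:3,r3:6,r4:2,r5:3
cycle 2: issue ADD r4<-Add1 // r0:1,r1:Mul1,r2:3,r3:6,r4:Add1,r5:3
cycle 3: issue SUB r0<-Add2 // r0:Add2,r1:Mul1,r2:3,r3:6,r4:Add1,r5:3
cycle 4: CDB Add1=6; issue SUB r4<-Add1 // r0:Add2,r1:Mul1,r2:3,r3:6,r4:Add1,r5:3
cycle 5: CDB Add2=-5; issue SUB r0<-Add2 // r0:Add2,r1:Mul1,r2:3,r3:6,r4:Add1,r5:3
cycle 6: CDB Add1=0 // r0:Add2,r1:Mul1,r2:3,r3:6,r4:0,r5:3
cycle 7: CDB Mul1=9 // r0:Add2,r1:9,r2:3,r3:6,r4:0,r5:3
cycle 8: CDB Add2=3 // r0:3,r1:9,r2:3,r3:6,r4:0,r5:3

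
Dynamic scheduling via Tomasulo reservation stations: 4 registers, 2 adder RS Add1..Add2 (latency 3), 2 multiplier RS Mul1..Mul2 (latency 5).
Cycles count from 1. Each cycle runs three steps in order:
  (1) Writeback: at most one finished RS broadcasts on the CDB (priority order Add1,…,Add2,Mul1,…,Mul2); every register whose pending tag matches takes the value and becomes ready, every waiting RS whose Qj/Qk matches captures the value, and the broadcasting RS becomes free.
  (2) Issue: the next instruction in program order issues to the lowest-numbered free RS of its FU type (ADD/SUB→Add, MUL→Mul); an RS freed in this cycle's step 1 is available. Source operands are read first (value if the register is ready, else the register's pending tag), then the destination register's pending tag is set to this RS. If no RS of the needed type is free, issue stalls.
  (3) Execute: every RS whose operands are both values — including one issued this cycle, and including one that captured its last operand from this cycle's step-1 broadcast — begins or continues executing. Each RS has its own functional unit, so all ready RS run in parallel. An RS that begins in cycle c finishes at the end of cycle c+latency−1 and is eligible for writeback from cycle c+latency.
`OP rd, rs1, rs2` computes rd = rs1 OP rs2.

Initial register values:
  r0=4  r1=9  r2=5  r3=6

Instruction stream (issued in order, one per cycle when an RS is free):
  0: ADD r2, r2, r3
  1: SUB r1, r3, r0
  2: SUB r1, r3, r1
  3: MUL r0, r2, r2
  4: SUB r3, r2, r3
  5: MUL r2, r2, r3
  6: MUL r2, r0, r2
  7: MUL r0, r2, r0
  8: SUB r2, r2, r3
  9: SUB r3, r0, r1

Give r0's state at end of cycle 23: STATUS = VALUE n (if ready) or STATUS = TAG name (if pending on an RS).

STATUS = TAG Mul2

  c1: issue ADD r2<-Add1  regs: r0:4,r1:9,r2:Add1,r3:6
  c2: issue SUB r1<-Add2  regs: r0:4,r1:Add2,r2:Add1,r3:6
  c3: stall  regs: r0:4,r1:Add2,r2:Add1,r3:6
  c4: CDB Add1=11; issue SUB r1<-Add1  regs: r0:4,r1:Add1,r2:11,r3:6
  c5: CDB Add2=2; issue MUL r0<-Mul1  regs: r0:Mul1,r1:Add1,r2:11,r3:6
  c6: issue SUB r3<-Add2  regs: r0:Mul1,r1:Add1,r2:11,r3:Add2
  c7: issue MUL r2<-Mul2  regs: r0:Mul1,r1:Add1,r2:Mul2,r3:Add2
  c8: CDB Add1=4; stall  regs: r0:Mul1,r1:4,r2:Mul2,r3:Add2
  c9: CDB Add2=5; stall  regs: r0:Mul1,r1:4,r2:Mul2,r3:5
  c10: CDB Mul1=121; issue MUL r2<-Mul1  regs: r0:121,r1:4,r2:Mul1,r3:5
  c11: stall  regs: r0:121,r1:4,r2:Mul1,r3:5
  c12: stall  regs: r0:121,r1:4,r2:Mul1,r3:5
  c13: stall  regs: r0:121,r1:4,r2:Mul1,r3:5
  c14: CDB Mul2=55; issue MUL r0<-Mul2  regs: r0:Mul2,r1:4,r2:Mul1,r3:5
  c15: issue SUB r2<-Add1  regs: r0:Mul2,r1:4,r2:Add1,r3:5
  c16: issue SUB r3<-Add2  regs: r0:Mul2,r1:4,r2:Add1,r3:Add2
  c17: -  regs: r0:Mul2,r1:4,r2:Add1,r3:Add2
  c18: -  regs: r0:Mul2,r1:4,r2:Add1,r3:Add2
  c19: CDB Mul1=6655  regs: r0:Mul2,r1:4,r2:Add1,r3:Add2
  c20: -  regs: r0:Mul2,r1:4,r2:Add1,r3:Add2
  c21: -  regs: r0:Mul2,r1:4,r2:Add1,r3:Add2
  c22: CDB Add1=6650  regs: r0:Mul2,r1:4,r2:6650,r3:Add2
  c23: -  regs: r0:Mul2,r1:4,r2:6650,r3:Add2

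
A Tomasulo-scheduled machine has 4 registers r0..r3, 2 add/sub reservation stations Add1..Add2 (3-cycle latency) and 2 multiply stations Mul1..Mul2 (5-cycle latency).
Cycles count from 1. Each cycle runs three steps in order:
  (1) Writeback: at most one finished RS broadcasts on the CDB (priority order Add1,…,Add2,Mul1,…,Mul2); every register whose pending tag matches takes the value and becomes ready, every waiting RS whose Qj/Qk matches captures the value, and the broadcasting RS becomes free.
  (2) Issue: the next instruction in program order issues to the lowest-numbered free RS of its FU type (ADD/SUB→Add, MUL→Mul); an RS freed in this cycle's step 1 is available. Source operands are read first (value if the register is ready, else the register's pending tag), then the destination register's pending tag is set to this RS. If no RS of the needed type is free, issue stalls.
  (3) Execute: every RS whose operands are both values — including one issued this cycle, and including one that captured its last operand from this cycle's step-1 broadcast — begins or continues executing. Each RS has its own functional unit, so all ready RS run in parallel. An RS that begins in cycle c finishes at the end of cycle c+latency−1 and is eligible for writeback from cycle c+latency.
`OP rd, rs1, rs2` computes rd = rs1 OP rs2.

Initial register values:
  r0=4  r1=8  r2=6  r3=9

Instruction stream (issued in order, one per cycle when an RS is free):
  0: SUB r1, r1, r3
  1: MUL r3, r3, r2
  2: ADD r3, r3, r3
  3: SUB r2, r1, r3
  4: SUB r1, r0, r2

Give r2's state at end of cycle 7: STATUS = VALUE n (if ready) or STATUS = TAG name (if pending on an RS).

c1: issue SUB r1<-Add1 | r0:4,r1:Add1,r2:6,r3:9
c2: issue MUL r3<-Mul1 | r0:4,r1:Add1,r2:6,r3:Mul1
c3: issue ADD r3<-Add2 | r0:4,r1:Add1,r2:6,r3:Add2
c4: CDB Add1=-1; issue SUB r2<-Add1 | r0:4,r1:-1,r2:Add1,r3:Add2
c5: stall | r0:4,r1:-1,r2:Add1,r3:Add2
c6: stall | r0:4,r1:-1,r2:Add1,r3:Add2
c7: CDB Mul1=54; stall | r0:4,r1:-1,r2:Add1,r3:Add2

STATUS = TAG Add1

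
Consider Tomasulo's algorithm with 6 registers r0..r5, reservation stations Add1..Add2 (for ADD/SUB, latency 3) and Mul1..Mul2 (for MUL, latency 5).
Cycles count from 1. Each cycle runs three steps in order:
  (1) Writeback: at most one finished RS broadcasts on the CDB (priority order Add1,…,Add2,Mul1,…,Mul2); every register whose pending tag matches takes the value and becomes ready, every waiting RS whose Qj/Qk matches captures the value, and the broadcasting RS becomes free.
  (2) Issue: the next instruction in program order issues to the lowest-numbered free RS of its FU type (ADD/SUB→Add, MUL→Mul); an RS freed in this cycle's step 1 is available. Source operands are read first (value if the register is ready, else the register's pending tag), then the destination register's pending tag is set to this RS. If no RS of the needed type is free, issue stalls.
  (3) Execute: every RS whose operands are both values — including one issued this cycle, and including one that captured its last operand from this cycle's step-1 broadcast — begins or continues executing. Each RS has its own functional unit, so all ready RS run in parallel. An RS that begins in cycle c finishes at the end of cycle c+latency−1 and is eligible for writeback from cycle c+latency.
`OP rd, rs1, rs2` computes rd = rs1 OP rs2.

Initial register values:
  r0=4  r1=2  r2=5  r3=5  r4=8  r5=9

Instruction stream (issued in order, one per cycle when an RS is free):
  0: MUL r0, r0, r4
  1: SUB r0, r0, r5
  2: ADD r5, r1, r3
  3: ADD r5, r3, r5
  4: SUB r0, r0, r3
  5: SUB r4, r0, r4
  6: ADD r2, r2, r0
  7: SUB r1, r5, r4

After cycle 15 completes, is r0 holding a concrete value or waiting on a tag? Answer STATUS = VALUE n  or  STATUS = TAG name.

STATUS = VALUE 18

cycle 1: issue MUL r0<-Mul1 // r0:Mul1,r1:2,r2:5,r3:5,r4:8,r5:9
cycle 2: issue SUB r0<-Add1 // r0:Add1,r1:2,r2:5,r3:5,r4:8,r5:9
cycle 3: issue ADD r5<-Add2 // r0:Add1,r1:2,r2:5,r3:5,r4:8,r5:Add2
cycle 4: stall // r0:Add1,r1:2,r2:5,r3:5,r4:8,r5:Add2
cycle 5: stall // r0:Add1,r1:2,r2:5,r3:5,r4:8,r5:Add2
cycle 6: CDB Add2=7; issue ADD r5<-Add2 // r0:Add1,r1:2,r2:5,r3:5,r4:8,r5:Add2
cycle 7: CDB Mul1=32; stall // r0:Add1,r1:2,r2:5,r3:5,r4:8,r5:Add2
cycle 8: stall // r0:Add1,r1:2,r2:5,r3:5,r4:8,r5:Add2
cycle 9: CDB Add2=12; issue SUB r0<-Add2 // r0:Add2,r1:2,r2:5,r3:5,r4:8,r5:12
cycle 10: CDB Add1=23; issue SUB r4<-Add1 // r0:Add2,r1:2,r2:5,r3:5,r4:Add1,r5:12
cycle 11: stall // r0:Add2,r1:2,r2:5,r3:5,r4:Add1,r5:12
cycle 12: stall // r0:Add2,r1:2,r2:5,r3:5,r4:Add1,r5:12
cycle 13: CDB Add2=18; issue ADD r2<-Add2 // r0:18,r1:2,r2:Add2,r3:5,r4:Add1,r5:12
cycle 14: stall // r0:18,r1:2,r2:Add2,r3:5,r4:Add1,r5:12
cycle 15: stall // r0:18,r1:2,r2:Add2,r3:5,r4:Add1,r5:12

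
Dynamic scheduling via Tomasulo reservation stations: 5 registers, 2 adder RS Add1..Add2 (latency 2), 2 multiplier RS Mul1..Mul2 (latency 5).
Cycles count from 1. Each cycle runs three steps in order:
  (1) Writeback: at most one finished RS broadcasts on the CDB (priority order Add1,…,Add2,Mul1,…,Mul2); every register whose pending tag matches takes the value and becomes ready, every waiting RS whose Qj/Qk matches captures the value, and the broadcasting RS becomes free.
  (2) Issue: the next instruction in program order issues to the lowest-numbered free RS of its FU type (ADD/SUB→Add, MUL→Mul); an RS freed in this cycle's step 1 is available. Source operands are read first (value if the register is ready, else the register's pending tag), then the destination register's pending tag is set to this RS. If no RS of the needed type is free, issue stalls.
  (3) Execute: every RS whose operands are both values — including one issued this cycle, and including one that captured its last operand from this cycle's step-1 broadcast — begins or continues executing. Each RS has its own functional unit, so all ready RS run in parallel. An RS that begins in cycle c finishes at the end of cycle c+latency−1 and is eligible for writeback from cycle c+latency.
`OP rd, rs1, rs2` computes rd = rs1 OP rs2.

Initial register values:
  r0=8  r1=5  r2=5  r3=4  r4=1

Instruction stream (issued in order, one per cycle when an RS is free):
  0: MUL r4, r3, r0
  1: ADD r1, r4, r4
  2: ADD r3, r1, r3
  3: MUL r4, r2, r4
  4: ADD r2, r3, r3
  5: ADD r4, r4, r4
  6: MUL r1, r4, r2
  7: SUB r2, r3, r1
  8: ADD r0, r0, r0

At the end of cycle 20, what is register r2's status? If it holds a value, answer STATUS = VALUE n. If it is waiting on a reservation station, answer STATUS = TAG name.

STATUS = VALUE -43452

  c1: issue MUL r4<-Mul1  regs: r0:8,r1:5,r2:5,r3:4,r4:Mul1
  c2: issue ADD r1<-Add1  regs: r0:8,r1:Add1,r2:5,r3:4,r4:Mul1
  c3: issue ADD r3<-Add2  regs: r0:8,r1:Add1,r2:5,r3:Add2,r4:Mul1
  c4: issue MUL r4<-Mul2  regs: r0:8,r1:Add1,r2:5,r3:Add2,r4:Mul2
  c5: stall  regs: r0:8,r1:Add1,r2:5,r3:Add2,r4:Mul2
  c6: CDB Mul1=32; stall  regs: r0:8,r1:Add1,r2:5,r3:Add2,r4:Mul2
  c7: stall  regs: r0:8,r1:Add1,r2:5,r3:Add2,r4:Mul2
  c8: CDB Add1=64; issue ADD r2<-Add1  regs: r0:8,r1:64,r2:Add1,r3:Add2,r4:Mul2
  c9: stall  regs: r0:8,r1:64,r2:Add1,r3:Add2,r4:Mul2
  c10: CDB Add2=68; issue ADD r4<-Add2  regs: r0:8,r1:64,r2:Add1,r3:68,r4:Add2
  c11: CDB Mul2=160; issue MUL r1<-Mul1  regs: r0:8,r1:Mul1,r2:Add1,r3:68,r4:Add2
  c12: CDB Add1=136; issue SUB r2<-Add1  regs: r0:8,r1:Mul1,r2:Add1,r3:68,r4:Add2
  c13: CDB Add2=320; issue ADD r0<-Add2  regs: r0:Add2,r1:Mul1,r2:Add1,r3:68,r4:320
  c14: -  regs: r0:Add2,r1:Mul1,r2:Add1,r3:68,r4:320
  c15: CDB Add2=16  regs: r0:16,r1:Mul1,r2:Add1,r3:68,r4:320
  c16: -  regs: r0:16,r1:Mul1,r2:Add1,r3:68,r4:320
  c17: -  regs: r0:16,r1:Mul1,r2:Add1,r3:68,r4:320
  c18: CDB Mul1=43520  regs: r0:16,r1:43520,r2:Add1,r3:68,r4:320
  c19: -  regs: r0:16,r1:43520,r2:Add1,r3:68,r4:320
  c20: CDB Add1=-43452  regs: r0:16,r1:43520,r2:-43452,r3:68,r4:320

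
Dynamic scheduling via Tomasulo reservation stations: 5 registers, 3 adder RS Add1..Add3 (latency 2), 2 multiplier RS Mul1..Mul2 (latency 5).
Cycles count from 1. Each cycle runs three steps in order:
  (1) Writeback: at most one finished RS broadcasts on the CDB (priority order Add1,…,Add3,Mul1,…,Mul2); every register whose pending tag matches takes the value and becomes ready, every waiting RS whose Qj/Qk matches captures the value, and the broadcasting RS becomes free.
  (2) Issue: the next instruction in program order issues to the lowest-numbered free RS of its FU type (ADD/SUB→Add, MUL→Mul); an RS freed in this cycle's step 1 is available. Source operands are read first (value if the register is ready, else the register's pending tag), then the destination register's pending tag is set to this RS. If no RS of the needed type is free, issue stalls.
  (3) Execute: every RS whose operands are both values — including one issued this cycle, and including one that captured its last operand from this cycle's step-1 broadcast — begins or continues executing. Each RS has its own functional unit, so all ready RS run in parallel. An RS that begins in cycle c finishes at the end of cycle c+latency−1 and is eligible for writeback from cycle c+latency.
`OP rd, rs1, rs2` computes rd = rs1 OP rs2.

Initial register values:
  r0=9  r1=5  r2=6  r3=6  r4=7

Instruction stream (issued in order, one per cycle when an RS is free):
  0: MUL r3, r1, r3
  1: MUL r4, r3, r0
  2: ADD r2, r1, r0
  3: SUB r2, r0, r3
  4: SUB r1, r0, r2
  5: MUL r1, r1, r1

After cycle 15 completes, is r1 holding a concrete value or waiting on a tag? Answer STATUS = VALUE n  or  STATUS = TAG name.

STATUS = VALUE 900

  c1: issue MUL r3<-Mul1  regs: r0:9,r1:5,r2:6,r3:Mul1,r4:7
  c2: issue MUL r4<-Mul2  regs: r0:9,r1:5,r2:6,r3:Mul1,r4:Mul2
  c3: issue ADD r2<-Add1  regs: r0:9,r1:5,r2:Add1,r3:Mul1,r4:Mul2
  c4: issue SUB r2<-Add2  regs: r0:9,r1:5,r2:Add2,r3:Mul1,r4:Mul2
  c5: CDB Add1=14; issue SUB r1<-Add1  regs: r0:9,r1:Add1,r2:Add2,r3:Mul1,r4:Mul2
  c6: CDB Mul1=30; issue MUL r1<-Mul1  regs: r0:9,r1:Mul1,r2:Add2,r3:30,r4:Mul2
  c7: -  regs: r0:9,r1:Mul1,r2:Add2,r3:30,r4:Mul2
  c8: CDB Add2=-21  regs: r0:9,r1:Mul1,r2:-21,r3:30,r4:Mul2
  c9: -  regs: r0:9,r1:Mul1,r2:-21,r3:30,r4:Mul2
  c10: CDB Add1=30  regs: r0:9,r1:Mul1,r2:-21,r3:30,r4:Mul2
  c11: CDB Mul2=270  regs: r0:9,r1:Mul1,r2:-21,r3:30,r4:270
  c12: -  regs: r0:9,r1:Mul1,r2:-21,r3:30,r4:270
  c13: -  regs: r0:9,r1:Mul1,r2:-21,r3:30,r4:270
  c14: -  regs: r0:9,r1:Mul1,r2:-21,r3:30,r4:270
  c15: CDB Mul1=900  regs: r0:9,r1:900,r2:-21,r3:30,r4:270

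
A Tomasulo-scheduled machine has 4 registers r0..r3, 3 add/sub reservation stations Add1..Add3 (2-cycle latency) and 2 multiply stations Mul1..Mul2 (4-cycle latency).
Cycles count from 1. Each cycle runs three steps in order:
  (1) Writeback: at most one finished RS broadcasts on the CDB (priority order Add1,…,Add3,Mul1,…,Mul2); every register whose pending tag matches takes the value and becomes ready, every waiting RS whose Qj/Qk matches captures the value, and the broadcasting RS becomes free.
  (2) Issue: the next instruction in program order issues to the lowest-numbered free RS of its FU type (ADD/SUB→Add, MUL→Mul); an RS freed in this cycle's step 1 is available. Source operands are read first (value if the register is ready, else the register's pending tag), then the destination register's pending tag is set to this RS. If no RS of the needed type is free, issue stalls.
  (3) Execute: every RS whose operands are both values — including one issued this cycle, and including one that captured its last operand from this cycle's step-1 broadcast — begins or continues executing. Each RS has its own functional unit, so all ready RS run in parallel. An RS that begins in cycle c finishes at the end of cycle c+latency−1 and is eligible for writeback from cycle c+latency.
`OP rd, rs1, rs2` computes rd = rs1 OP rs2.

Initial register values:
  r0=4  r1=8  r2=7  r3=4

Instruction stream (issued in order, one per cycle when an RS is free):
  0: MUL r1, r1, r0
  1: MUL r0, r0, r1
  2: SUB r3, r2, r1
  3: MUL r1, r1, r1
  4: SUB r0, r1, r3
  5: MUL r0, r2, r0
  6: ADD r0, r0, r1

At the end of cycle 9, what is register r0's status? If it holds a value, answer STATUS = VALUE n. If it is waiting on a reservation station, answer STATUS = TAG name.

STATUS = TAG Mul1

  c1: issue MUL r1<-Mul1  regs: r0:4,r1:Mul1,r2:7,r3:4
  c2: issue MUL r0<-Mul2  regs: r0:Mul2,r1:Mul1,r2:7,r3:4
  c3: issue SUB r3<-Add1  regs: r0:Mul2,r1:Mul1,r2:7,r3:Add1
  c4: stall  regs: r0:Mul2,r1:Mul1,r2:7,r3:Add1
  c5: CDB Mul1=32; issue MUL r1<-Mul1  regs: r0:Mul2,r1:Mul1,r2:7,r3:Add1
  c6: issue SUB r0<-Add2  regs: r0:Add2,r1:Mul1,r2:7,r3:Add1
  c7: CDB Add1=-25; stall  regs: r0:Add2,r1:Mul1,r2:7,r3:-25
  c8: stall  regs: r0:Add2,r1:Mul1,r2:7,r3:-25
  c9: CDB Mul1=1024; issue MUL r0<-Mul1  regs: r0:Mul1,r1:1024,r2:7,r3:-25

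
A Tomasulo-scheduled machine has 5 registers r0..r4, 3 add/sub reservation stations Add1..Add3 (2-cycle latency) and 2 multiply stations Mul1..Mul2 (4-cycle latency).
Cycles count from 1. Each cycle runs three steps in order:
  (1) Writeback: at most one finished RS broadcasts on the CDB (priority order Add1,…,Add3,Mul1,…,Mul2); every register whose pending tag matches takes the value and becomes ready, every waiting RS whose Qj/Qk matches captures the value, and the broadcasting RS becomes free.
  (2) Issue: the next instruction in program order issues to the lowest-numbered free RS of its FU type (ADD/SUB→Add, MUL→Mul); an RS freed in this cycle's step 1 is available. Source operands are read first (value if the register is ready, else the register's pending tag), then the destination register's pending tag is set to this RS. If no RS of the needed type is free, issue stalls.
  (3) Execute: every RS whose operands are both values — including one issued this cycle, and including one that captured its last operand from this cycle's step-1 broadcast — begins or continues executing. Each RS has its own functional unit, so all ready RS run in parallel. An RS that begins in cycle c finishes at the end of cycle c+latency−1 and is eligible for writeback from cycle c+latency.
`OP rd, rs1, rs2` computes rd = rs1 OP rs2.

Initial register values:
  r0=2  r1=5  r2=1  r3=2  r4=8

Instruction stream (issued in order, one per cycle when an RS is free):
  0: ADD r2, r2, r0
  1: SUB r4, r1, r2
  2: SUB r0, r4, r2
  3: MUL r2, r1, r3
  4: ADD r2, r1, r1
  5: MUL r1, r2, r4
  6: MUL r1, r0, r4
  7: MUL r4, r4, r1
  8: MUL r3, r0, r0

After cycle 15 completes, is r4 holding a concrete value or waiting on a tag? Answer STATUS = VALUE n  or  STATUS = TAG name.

c1: issue ADD r2<-Add1 | r0:2,r1:5,r2:Add1,r3:2,r4:8
c2: issue SUB r4<-Add2 | r0:2,r1:5,r2:Add1,r3:2,r4:Add2
c3: CDB Add1=3; issue SUB r0<-Add1 | r0:Add1,r1:5,r2:3,r3:2,r4:Add2
c4: issue MUL r2<-Mul1 | r0:Add1,r1:5,r2:Mul1,r3:2,r4:Add2
c5: CDB Add2=2; issue ADD r2<-Add2 | r0:Add1,r1:5,r2:Add2,r3:2,r4:2
c6: issue MUL r1<-Mul2 | r0:Add1,r1:Mul2,r2:Add2,r3:2,r4:2
c7: CDB Add1=-1; stall | r0:-1,r1:Mul2,r2:Add2,r3:2,r4:2
c8: CDB Add2=10; stall | r0:-1,r1:Mul2,r2:10,r3:2,r4:2
c9: CDB Mul1=10; issue MUL r1<-Mul1 | r0:-1,r1:Mul1,r2:10,r3:2,r4:2
c10: stall | r0:-1,r1:Mul1,r2:10,r3:2,r4:2
c11: stall | r0:-1,r1:Mul1,r2:10,r3:2,r4:2
c12: CDB Mul2=20; issue MUL r4<-Mul2 | r0:-1,r1:Mul1,r2:10,r3:2,r4:Mul2
c13: CDB Mul1=-2; issue MUL r3<-Mul1 | r0:-1,r1:-2,r2:10,r3:Mul1,r4:Mul2
c14: - | r0:-1,r1:-2,r2:10,r3:Mul1,r4:Mul2
c15: - | r0:-1,r1:-2,r2:10,r3:Mul1,r4:Mul2

STATUS = TAG Mul2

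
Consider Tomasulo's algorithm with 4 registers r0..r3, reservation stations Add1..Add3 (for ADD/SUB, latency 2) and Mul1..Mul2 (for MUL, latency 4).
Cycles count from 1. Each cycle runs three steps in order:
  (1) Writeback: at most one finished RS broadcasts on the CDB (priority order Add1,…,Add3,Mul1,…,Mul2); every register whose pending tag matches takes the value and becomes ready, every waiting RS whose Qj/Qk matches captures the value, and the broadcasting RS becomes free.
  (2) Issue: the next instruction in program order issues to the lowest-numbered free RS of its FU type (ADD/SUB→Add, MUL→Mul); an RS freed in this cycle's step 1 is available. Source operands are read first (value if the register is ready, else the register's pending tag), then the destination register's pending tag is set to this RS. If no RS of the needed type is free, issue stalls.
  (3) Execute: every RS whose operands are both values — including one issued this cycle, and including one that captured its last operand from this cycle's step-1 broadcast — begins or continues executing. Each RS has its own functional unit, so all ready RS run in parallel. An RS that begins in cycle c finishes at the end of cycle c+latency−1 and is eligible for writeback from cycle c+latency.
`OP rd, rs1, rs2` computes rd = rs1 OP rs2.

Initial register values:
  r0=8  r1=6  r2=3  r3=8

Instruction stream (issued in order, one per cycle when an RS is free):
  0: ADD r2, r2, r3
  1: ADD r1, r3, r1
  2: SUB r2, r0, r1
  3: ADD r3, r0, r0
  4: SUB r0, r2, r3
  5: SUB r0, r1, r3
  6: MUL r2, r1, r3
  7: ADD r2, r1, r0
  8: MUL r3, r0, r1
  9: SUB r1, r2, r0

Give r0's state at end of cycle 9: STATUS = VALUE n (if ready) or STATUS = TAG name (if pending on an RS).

cycle 1: issue ADD r2<-Add1 // r0:8,r1:6,r2:Add1,r3:8
cycle 2: issue ADD r1<-Add2 // r0:8,r1:Add2,r2:Add1,r3:8
cycle 3: CDB Add1=11; issue SUB r2<-Add1 // r0:8,r1:Add2,r2:Add1,r3:8
cycle 4: CDB Add2=14; issue ADD r3<-Add2 // r0:8,r1:14,r2:Add1,r3:Add2
cycle 5: issue SUB r0<-Add3 // r0:Add3,r1:14,r2:Add1,r3:Add2
cycle 6: CDB Add1=-6; issue SUB r0<-Add1 // r0:Add1,r1:14,r2:-6,r3:Add2
cycle 7: CDB Add2=16; issue MUL r2<-Mul1 // r0:Add1,r1:14,r2:Mul1,r3:16
cycle 8: issue ADD r2<-Add2 // r0:Add1,r1:14,r2:Add2,r3:16
cycle 9: CDB Add1=-2; issue MUL r3<-Mul2 // r0:-2,r1:14,r2:Add2,r3:Mul2

STATUS = VALUE -2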